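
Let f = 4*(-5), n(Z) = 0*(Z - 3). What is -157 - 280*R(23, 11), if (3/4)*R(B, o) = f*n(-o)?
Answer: -157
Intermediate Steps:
n(Z) = 0 (n(Z) = 0*(-3 + Z) = 0)
f = -20
R(B, o) = 0 (R(B, o) = 4*(-20*0)/3 = (4/3)*0 = 0)
-157 - 280*R(23, 11) = -157 - 280*0 = -157 + 0 = -157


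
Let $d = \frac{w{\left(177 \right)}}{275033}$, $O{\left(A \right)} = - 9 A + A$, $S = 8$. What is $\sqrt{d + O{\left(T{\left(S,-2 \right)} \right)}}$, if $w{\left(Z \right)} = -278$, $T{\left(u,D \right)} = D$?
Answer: $\frac{5 \sqrt{400070730}}{25003} \approx 3.9999$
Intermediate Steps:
$O{\left(A \right)} = - 8 A$
$d = - \frac{278}{275033} \approx -0.0010108$
$\sqrt{d + O{\left(T{\left(S,-2 \right)} \right)}} = \sqrt{- \frac{278}{275033} - -16} = \sqrt{- \frac{278}{275033} + 16} = \sqrt{\frac{4400250}{275033}} = \frac{5 \sqrt{400070730}}{25003}$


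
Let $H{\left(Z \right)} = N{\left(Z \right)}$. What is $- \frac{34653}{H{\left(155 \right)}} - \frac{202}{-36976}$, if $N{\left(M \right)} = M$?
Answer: $- \frac{640649009}{2865640} \approx -223.56$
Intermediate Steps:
$H{\left(Z \right)} = Z$
$- \frac{34653}{H{\left(155 \right)}} - \frac{202}{-36976} = - \frac{34653}{155} - \frac{202}{-36976} = \left(-34653\right) \frac{1}{155} - - \frac{101}{18488} = - \frac{34653}{155} + \frac{101}{18488} = - \frac{640649009}{2865640}$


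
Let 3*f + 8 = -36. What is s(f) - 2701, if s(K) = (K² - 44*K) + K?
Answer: -16697/9 ≈ -1855.2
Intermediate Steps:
f = -44/3 (f = -8/3 + (⅓)*(-36) = -8/3 - 12 = -44/3 ≈ -14.667)
s(K) = K² - 43*K
s(f) - 2701 = -44*(-43 - 44/3)/3 - 2701 = -44/3*(-173/3) - 2701 = 7612/9 - 2701 = -16697/9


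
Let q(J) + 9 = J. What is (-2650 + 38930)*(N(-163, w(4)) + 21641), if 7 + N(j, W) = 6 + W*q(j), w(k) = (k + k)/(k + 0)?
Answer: 772618880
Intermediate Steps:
w(k) = 2 (w(k) = (2*k)/k = 2)
q(J) = -9 + J
N(j, W) = -1 + W*(-9 + j) (N(j, W) = -7 + (6 + W*(-9 + j)) = -1 + W*(-9 + j))
(-2650 + 38930)*(N(-163, w(4)) + 21641) = (-2650 + 38930)*((-1 + 2*(-9 - 163)) + 21641) = 36280*((-1 + 2*(-172)) + 21641) = 36280*((-1 - 344) + 21641) = 36280*(-345 + 21641) = 36280*21296 = 772618880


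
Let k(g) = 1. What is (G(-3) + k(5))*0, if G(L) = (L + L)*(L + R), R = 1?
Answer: 0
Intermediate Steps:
G(L) = 2*L*(1 + L) (G(L) = (L + L)*(L + 1) = (2*L)*(1 + L) = 2*L*(1 + L))
(G(-3) + k(5))*0 = (2*(-3)*(1 - 3) + 1)*0 = (2*(-3)*(-2) + 1)*0 = (12 + 1)*0 = 13*0 = 0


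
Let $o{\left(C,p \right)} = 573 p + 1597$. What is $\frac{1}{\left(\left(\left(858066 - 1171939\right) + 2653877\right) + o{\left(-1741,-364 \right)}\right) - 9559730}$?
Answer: $- \frac{1}{7426701} \approx -1.3465 \cdot 10^{-7}$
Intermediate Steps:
$o{\left(C,p \right)} = 1597 + 573 p$
$\frac{1}{\left(\left(\left(858066 - 1171939\right) + 2653877\right) + o{\left(-1741,-364 \right)}\right) - 9559730} = \frac{1}{\left(\left(\left(858066 - 1171939\right) + 2653877\right) + \left(1597 + 573 \left(-364\right)\right)\right) - 9559730} = \frac{1}{\left(\left(\left(858066 - 1171939\right) + 2653877\right) + \left(1597 - 208572\right)\right) - 9559730} = \frac{1}{\left(\left(-313873 + 2653877\right) - 206975\right) - 9559730} = \frac{1}{\left(2340004 - 206975\right) - 9559730} = \frac{1}{2133029 - 9559730} = \frac{1}{-7426701} = - \frac{1}{7426701}$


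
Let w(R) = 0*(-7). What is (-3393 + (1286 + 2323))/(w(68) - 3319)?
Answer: -216/3319 ≈ -0.065080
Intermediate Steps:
w(R) = 0
(-3393 + (1286 + 2323))/(w(68) - 3319) = (-3393 + (1286 + 2323))/(0 - 3319) = (-3393 + 3609)/(-3319) = 216*(-1/3319) = -216/3319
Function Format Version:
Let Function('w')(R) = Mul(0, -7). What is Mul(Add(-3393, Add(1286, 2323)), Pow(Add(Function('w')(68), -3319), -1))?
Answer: Rational(-216, 3319) ≈ -0.065080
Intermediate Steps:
Function('w')(R) = 0
Mul(Add(-3393, Add(1286, 2323)), Pow(Add(Function('w')(68), -3319), -1)) = Mul(Add(-3393, Add(1286, 2323)), Pow(Add(0, -3319), -1)) = Mul(Add(-3393, 3609), Pow(-3319, -1)) = Mul(216, Rational(-1, 3319)) = Rational(-216, 3319)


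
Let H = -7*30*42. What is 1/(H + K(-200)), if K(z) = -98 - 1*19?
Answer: -1/8937 ≈ -0.00011189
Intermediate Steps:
K(z) = -117 (K(z) = -98 - 19 = -117)
H = -8820 (H = -210*42 = -8820)
1/(H + K(-200)) = 1/(-8820 - 117) = 1/(-8937) = -1/8937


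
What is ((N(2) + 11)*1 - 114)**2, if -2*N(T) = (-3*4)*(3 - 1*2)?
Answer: 9409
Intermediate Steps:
N(T) = 6 (N(T) = -(-3*4)*(3 - 1*2)/2 = -(-6)*(3 - 2) = -(-6) = -1/2*(-12) = 6)
((N(2) + 11)*1 - 114)**2 = ((6 + 11)*1 - 114)**2 = (17*1 - 114)**2 = (17 - 114)**2 = (-97)**2 = 9409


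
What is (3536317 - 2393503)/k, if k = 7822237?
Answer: 1142814/7822237 ≈ 0.14610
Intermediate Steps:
(3536317 - 2393503)/k = (3536317 - 2393503)/7822237 = 1142814*(1/7822237) = 1142814/7822237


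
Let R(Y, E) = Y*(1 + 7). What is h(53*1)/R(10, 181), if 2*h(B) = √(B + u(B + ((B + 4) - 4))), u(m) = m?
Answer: √159/160 ≈ 0.078809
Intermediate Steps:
R(Y, E) = 8*Y (R(Y, E) = Y*8 = 8*Y)
h(B) = √3*√B/2 (h(B) = √(B + (B + ((B + 4) - 4)))/2 = √(B + (B + ((4 + B) - 4)))/2 = √(B + (B + B))/2 = √(B + 2*B)/2 = √(3*B)/2 = (√3*√B)/2 = √3*√B/2)
h(53*1)/R(10, 181) = (√3*√(53*1)/2)/((8*10)) = (√3*√53/2)/80 = (√159/2)*(1/80) = √159/160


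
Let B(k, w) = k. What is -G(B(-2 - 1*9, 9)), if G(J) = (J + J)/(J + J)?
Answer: -1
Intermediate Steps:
G(J) = 1 (G(J) = (2*J)/((2*J)) = (2*J)*(1/(2*J)) = 1)
-G(B(-2 - 1*9, 9)) = -1*1 = -1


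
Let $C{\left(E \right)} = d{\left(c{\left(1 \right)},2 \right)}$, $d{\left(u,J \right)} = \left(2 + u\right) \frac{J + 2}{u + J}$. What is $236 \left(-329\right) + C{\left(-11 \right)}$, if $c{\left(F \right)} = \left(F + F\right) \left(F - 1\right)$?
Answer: $-77640$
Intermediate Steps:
$c{\left(F \right)} = 2 F \left(-1 + F\right)$
$d{\left(u,J \right)} = \frac{\left(2 + J\right) \left(2 + u\right)}{J + u}$ ($d{\left(u,J \right)} = \left(2 + u\right) \frac{2 + J}{J + u} = \frac{\left(2 + J\right) \left(2 + u\right)}{J + u}$)
$C{\left(E \right)} = 4$ ($C{\left(E \right)} = \frac{4 + 2 \cdot 2 + 2 \cdot 2 \cdot 1 \left(-1 + 1\right) + 2 \cdot 2 \cdot 1 \left(-1 + 1\right)}{2 + 2 \cdot 1 \left(-1 + 1\right)} = \frac{4 + 4 + 2 \cdot 2 \cdot 1 \cdot 0 + 2 \cdot 2 \cdot 1 \cdot 0}{2 + 2 \cdot 1 \cdot 0} = \frac{4 + 4 + 2 \cdot 0 + 2 \cdot 0}{2 + 0} = \frac{4 + 4 + 0 + 0}{2} = \frac{1}{2} \cdot 8 = 4$)
$236 \left(-329\right) + C{\left(-11 \right)} = 236 \left(-329\right) + 4 = -77644 + 4 = -77640$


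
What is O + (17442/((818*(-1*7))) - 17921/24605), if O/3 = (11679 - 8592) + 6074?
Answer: 276535674931/10063445 ≈ 27479.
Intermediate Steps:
O = 27483 (O = 3*((11679 - 8592) + 6074) = 3*(3087 + 6074) = 3*9161 = 27483)
O + (17442/((818*(-1*7))) - 17921/24605) = 27483 + (17442/((818*(-1*7))) - 17921/24605) = 27483 + (17442/((818*(-7))) - 17921*1/24605) = 27483 + (17442/(-5726) - 17921/24605) = 27483 + (17442*(-1/5726) - 17921/24605) = 27483 + (-8721/2863 - 17921/24605) = 27483 - 37984004/10063445 = 276535674931/10063445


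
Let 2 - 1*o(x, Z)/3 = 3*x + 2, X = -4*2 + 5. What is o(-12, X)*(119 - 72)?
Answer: 5076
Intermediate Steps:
X = -3 (X = -8 + 5 = -3)
o(x, Z) = -9*x (o(x, Z) = 6 - 3*(3*x + 2) = 6 - 3*(2 + 3*x) = 6 + (-6 - 9*x) = -9*x)
o(-12, X)*(119 - 72) = (-9*(-12))*(119 - 72) = 108*47 = 5076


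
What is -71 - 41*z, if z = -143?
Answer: 5792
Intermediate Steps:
-71 - 41*z = -71 - 41*(-143) = -71 + 5863 = 5792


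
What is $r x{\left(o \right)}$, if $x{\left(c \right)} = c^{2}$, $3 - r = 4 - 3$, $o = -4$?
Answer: $32$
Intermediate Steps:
$r = 2$ ($r = 3 - \left(4 - 3\right) = 3 - 1 = 2$)
$r x{\left(o \right)} = 2 \left(-4\right)^{2} = 2 \cdot 16 = 32$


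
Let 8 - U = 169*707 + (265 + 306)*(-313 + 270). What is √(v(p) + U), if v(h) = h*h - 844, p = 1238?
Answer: √1436878 ≈ 1198.7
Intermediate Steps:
v(h) = -844 + h² (v(h) = h² - 844 = -844 + h²)
U = -94922 (U = 8 - (169*707 + (265 + 306)*(-313 + 270)) = 8 - (119483 + 571*(-43)) = 8 - (119483 - 24553) = 8 - 1*94930 = 8 - 94930 = -94922)
√(v(p) + U) = √((-844 + 1238²) - 94922) = √((-844 + 1532644) - 94922) = √(1531800 - 94922) = √1436878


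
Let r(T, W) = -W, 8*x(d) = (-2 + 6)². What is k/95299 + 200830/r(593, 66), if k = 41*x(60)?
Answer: -9569446379/3144867 ≈ -3042.9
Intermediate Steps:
x(d) = 2 (x(d) = (-2 + 6)²/8 = (⅛)*4² = (⅛)*16 = 2)
k = 82 (k = 41*2 = 82)
k/95299 + 200830/r(593, 66) = 82/95299 + 200830/((-1*66)) = 82*(1/95299) + 200830/(-66) = 82/95299 + 200830*(-1/66) = 82/95299 - 100415/33 = -9569446379/3144867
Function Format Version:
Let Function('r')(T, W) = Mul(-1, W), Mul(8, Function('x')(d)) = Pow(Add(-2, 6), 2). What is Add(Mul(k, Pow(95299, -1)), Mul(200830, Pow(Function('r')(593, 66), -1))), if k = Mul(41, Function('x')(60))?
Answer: Rational(-9569446379, 3144867) ≈ -3042.9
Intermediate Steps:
Function('x')(d) = 2 (Function('x')(d) = Mul(Rational(1, 8), Pow(Add(-2, 6), 2)) = Mul(Rational(1, 8), Pow(4, 2)) = Mul(Rational(1, 8), 16) = 2)
k = 82 (k = Mul(41, 2) = 82)
Add(Mul(k, Pow(95299, -1)), Mul(200830, Pow(Function('r')(593, 66), -1))) = Add(Mul(82, Pow(95299, -1)), Mul(200830, Pow(Mul(-1, 66), -1))) = Add(Mul(82, Rational(1, 95299)), Mul(200830, Pow(-66, -1))) = Add(Rational(82, 95299), Mul(200830, Rational(-1, 66))) = Add(Rational(82, 95299), Rational(-100415, 33)) = Rational(-9569446379, 3144867)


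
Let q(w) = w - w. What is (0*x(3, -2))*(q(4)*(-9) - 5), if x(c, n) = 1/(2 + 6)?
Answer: 0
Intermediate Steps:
q(w) = 0
x(c, n) = ⅛ (x(c, n) = 1/8 = ⅛)
(0*x(3, -2))*(q(4)*(-9) - 5) = (0*(⅛))*(0*(-9) - 5) = 0*(0 - 5) = 0*(-5) = 0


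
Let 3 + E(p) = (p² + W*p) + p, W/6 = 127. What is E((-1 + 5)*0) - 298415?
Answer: -298418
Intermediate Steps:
W = 762 (W = 6*127 = 762)
E(p) = -3 + p² + 763*p (E(p) = -3 + ((p² + 762*p) + p) = -3 + (p² + 763*p) = -3 + p² + 763*p)
E((-1 + 5)*0) - 298415 = (-3 + ((-1 + 5)*0)² + 763*((-1 + 5)*0)) - 298415 = (-3 + (4*0)² + 763*(4*0)) - 298415 = (-3 + 0² + 763*0) - 298415 = (-3 + 0 + 0) - 298415 = -3 - 298415 = -298418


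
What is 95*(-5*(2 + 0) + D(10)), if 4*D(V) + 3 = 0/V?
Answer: -4085/4 ≈ -1021.3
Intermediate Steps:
D(V) = -3/4 (D(V) = -3/4 + (0/V)/4 = -3/4 + (1/4)*0 = -3/4 + 0 = -3/4)
95*(-5*(2 + 0) + D(10)) = 95*(-5*(2 + 0) - 3/4) = 95*(-5*2 - 3/4) = 95*(-10 - 3/4) = 95*(-43/4) = -4085/4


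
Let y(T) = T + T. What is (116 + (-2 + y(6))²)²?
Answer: 46656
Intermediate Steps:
y(T) = 2*T
(116 + (-2 + y(6))²)² = (116 + (-2 + 2*6)²)² = (116 + (-2 + 12)²)² = (116 + 10²)² = (116 + 100)² = 216² = 46656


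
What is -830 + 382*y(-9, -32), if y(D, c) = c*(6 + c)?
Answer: 316994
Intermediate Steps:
-830 + 382*y(-9, -32) = -830 + 382*(-32*(6 - 32)) = -830 + 382*(-32*(-26)) = -830 + 382*832 = -830 + 317824 = 316994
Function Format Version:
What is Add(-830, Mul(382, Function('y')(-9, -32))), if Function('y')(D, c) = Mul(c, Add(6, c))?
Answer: 316994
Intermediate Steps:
Add(-830, Mul(382, Function('y')(-9, -32))) = Add(-830, Mul(382, Mul(-32, Add(6, -32)))) = Add(-830, Mul(382, Mul(-32, -26))) = Add(-830, Mul(382, 832)) = Add(-830, 317824) = 316994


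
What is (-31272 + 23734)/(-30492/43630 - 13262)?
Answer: 82220735/144662888 ≈ 0.56836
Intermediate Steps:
(-31272 + 23734)/(-30492/43630 - 13262) = -7538/(-30492*1/43630 - 13262) = -7538/(-15246/21815 - 13262) = -7538/(-289325776/21815) = -7538*(-21815/289325776) = 82220735/144662888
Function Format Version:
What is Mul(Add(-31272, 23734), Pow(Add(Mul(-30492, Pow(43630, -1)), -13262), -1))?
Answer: Rational(82220735, 144662888) ≈ 0.56836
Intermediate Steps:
Mul(Add(-31272, 23734), Pow(Add(Mul(-30492, Pow(43630, -1)), -13262), -1)) = Mul(-7538, Pow(Add(Mul(-30492, Rational(1, 43630)), -13262), -1)) = Mul(-7538, Pow(Add(Rational(-15246, 21815), -13262), -1)) = Mul(-7538, Pow(Rational(-289325776, 21815), -1)) = Mul(-7538, Rational(-21815, 289325776)) = Rational(82220735, 144662888)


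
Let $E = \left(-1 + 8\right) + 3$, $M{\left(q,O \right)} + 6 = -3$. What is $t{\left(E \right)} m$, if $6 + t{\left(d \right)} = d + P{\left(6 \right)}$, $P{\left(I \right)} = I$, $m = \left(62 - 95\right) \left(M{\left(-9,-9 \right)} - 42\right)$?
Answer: $16830$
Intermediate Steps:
$M{\left(q,O \right)} = -9$ ($M{\left(q,O \right)} = -6 - 3 = -9$)
$m = 1683$ ($m = \left(62 - 95\right) \left(-9 - 42\right) = \left(-33\right) \left(-51\right) = 1683$)
$E = 10$ ($E = 7 + 3 = 10$)
$t{\left(d \right)} = d$ ($t{\left(d \right)} = -6 + \left(d + 6\right) = -6 + \left(6 + d\right) = d$)
$t{\left(E \right)} m = 10 \cdot 1683 = 16830$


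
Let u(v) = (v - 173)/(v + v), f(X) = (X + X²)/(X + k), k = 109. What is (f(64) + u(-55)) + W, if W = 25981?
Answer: 247457737/9515 ≈ 26007.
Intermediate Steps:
f(X) = (X + X²)/(109 + X) (f(X) = (X + X²)/(X + 109) = (X + X²)/(109 + X))
u(v) = (-173 + v)/(2*v) (u(v) = (-173 + v)/((2*v)) = (-173 + v)*(1/(2*v)) = (-173 + v)/(2*v))
(f(64) + u(-55)) + W = (64*(1 + 64)/(109 + 64) + (½)*(-173 - 55)/(-55)) + 25981 = (64*65/173 + (½)*(-1/55)*(-228)) + 25981 = (64*(1/173)*65 + 114/55) + 25981 = (4160/173 + 114/55) + 25981 = 248522/9515 + 25981 = 247457737/9515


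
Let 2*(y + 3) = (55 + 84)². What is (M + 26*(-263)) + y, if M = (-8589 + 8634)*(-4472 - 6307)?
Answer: -964471/2 ≈ -4.8224e+5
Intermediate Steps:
y = 19315/2 (y = -3 + (55 + 84)²/2 = -3 + (½)*139² = -3 + (½)*19321 = -3 + 19321/2 = 19315/2 ≈ 9657.5)
M = -485055 (M = 45*(-10779) = -485055)
(M + 26*(-263)) + y = (-485055 + 26*(-263)) + 19315/2 = (-485055 - 6838) + 19315/2 = -491893 + 19315/2 = -964471/2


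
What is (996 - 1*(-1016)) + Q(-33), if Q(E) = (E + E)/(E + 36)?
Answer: 1990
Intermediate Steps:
Q(E) = 2*E/(36 + E) (Q(E) = (2*E)/(36 + E) = 2*E/(36 + E))
(996 - 1*(-1016)) + Q(-33) = (996 - 1*(-1016)) + 2*(-33)/(36 - 33) = (996 + 1016) + 2*(-33)/3 = 2012 + 2*(-33)*(1/3) = 2012 - 22 = 1990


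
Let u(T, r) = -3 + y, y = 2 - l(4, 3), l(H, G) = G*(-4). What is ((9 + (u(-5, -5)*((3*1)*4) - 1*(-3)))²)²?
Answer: 429981696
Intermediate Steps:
l(H, G) = -4*G
y = 14 (y = 2 - (-4)*3 = 2 - 1*(-12) = 2 + 12 = 14)
u(T, r) = 11 (u(T, r) = -3 + 14 = 11)
((9 + (u(-5, -5)*((3*1)*4) - 1*(-3)))²)² = ((9 + (11*((3*1)*4) - 1*(-3)))²)² = ((9 + (11*(3*4) + 3))²)² = ((9 + (11*12 + 3))²)² = ((9 + (132 + 3))²)² = ((9 + 135)²)² = (144²)² = 20736² = 429981696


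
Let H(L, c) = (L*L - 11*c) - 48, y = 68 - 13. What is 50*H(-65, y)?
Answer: 178600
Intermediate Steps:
y = 55
H(L, c) = -48 + L² - 11*c (H(L, c) = (L² - 11*c) - 48 = -48 + L² - 11*c)
50*H(-65, y) = 50*(-48 + (-65)² - 11*55) = 50*(-48 + 4225 - 605) = 50*3572 = 178600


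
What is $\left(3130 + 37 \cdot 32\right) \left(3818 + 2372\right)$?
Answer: $26703660$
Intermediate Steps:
$\left(3130 + 37 \cdot 32\right) \left(3818 + 2372\right) = \left(3130 + 1184\right) 6190 = 4314 \cdot 6190 = 26703660$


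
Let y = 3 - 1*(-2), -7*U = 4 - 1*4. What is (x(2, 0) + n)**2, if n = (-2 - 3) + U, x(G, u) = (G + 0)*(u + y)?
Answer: 25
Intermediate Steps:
U = 0 (U = -(4 - 1*4)/7 = -(4 - 4)/7 = -1/7*0 = 0)
y = 5 (y = 3 + 2 = 5)
x(G, u) = G*(5 + u) (x(G, u) = (G + 0)*(u + 5) = G*(5 + u))
n = -5 (n = (-2 - 3) + 0 = -5 + 0 = -5)
(x(2, 0) + n)**2 = (2*(5 + 0) - 5)**2 = (2*5 - 5)**2 = (10 - 5)**2 = 5**2 = 25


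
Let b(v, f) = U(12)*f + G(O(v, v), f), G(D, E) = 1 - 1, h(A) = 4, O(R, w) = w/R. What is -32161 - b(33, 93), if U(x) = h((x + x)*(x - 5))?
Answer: -32533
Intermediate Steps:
G(D, E) = 0
U(x) = 4
b(v, f) = 4*f (b(v, f) = 4*f + 0 = 4*f)
-32161 - b(33, 93) = -32161 - 4*93 = -32161 - 1*372 = -32161 - 372 = -32533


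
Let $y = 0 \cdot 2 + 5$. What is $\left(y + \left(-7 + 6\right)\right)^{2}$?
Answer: $16$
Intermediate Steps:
$y = 5$ ($y = 0 + 5 = 5$)
$\left(y + \left(-7 + 6\right)\right)^{2} = \left(5 + \left(-7 + 6\right)\right)^{2} = \left(5 - 1\right)^{2} = 4^{2} = 16$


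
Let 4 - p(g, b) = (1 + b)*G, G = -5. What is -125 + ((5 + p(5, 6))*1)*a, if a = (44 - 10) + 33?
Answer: 2823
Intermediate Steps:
p(g, b) = 9 + 5*b (p(g, b) = 4 - (1 + b)*(-5) = 4 - (-5 - 5*b) = 4 + (5 + 5*b) = 9 + 5*b)
a = 67 (a = 34 + 33 = 67)
-125 + ((5 + p(5, 6))*1)*a = -125 + ((5 + (9 + 5*6))*1)*67 = -125 + ((5 + (9 + 30))*1)*67 = -125 + ((5 + 39)*1)*67 = -125 + (44*1)*67 = -125 + 44*67 = -125 + 2948 = 2823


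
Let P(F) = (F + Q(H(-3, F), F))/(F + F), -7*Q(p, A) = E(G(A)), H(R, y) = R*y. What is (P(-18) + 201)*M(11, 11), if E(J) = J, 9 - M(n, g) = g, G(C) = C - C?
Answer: -403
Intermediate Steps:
G(C) = 0
M(n, g) = 9 - g
Q(p, A) = 0 (Q(p, A) = -⅐*0 = 0)
P(F) = ½ (P(F) = (F + 0)/(F + F) = F/((2*F)) = F*(1/(2*F)) = ½)
(P(-18) + 201)*M(11, 11) = (½ + 201)*(9 - 1*11) = 403*(9 - 11)/2 = (403/2)*(-2) = -403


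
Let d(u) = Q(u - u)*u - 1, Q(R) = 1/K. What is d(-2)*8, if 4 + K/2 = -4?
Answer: -7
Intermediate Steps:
K = -16 (K = -8 + 2*(-4) = -8 - 8 = -16)
Q(R) = -1/16 (Q(R) = 1/(-16) = -1/16)
d(u) = -1 - u/16 (d(u) = -u/16 - 1 = -1 - u/16)
d(-2)*8 = (-1 - 1/16*(-2))*8 = (-1 + ⅛)*8 = -7/8*8 = -7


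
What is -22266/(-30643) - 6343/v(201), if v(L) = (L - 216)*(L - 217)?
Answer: -189024709/7354320 ≈ -25.703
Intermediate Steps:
v(L) = (-217 + L)*(-216 + L) (v(L) = (-216 + L)*(-217 + L) = (-217 + L)*(-216 + L))
-22266/(-30643) - 6343/v(201) = -22266/(-30643) - 6343/(46872 + 201² - 433*201) = -22266*(-1/30643) - 6343/(46872 + 40401 - 87033) = 22266/30643 - 6343/240 = -189024709/7354320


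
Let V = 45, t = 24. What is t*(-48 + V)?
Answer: -72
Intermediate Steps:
t*(-48 + V) = 24*(-48 + 45) = 24*(-3) = -72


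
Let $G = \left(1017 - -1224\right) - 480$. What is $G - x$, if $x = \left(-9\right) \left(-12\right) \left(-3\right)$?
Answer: $2085$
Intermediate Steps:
$x = -324$ ($x = 108 \left(-3\right) = -324$)
$G = 1761$ ($G = \left(1017 + 1224\right) - 480 = 2241 - 480 = 1761$)
$G - x = 1761 - -324 = 1761 + 324 = 2085$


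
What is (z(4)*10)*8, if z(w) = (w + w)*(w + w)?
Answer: 5120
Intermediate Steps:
z(w) = 4*w² (z(w) = (2*w)*(2*w) = 4*w²)
(z(4)*10)*8 = ((4*4²)*10)*8 = ((4*16)*10)*8 = (64*10)*8 = 640*8 = 5120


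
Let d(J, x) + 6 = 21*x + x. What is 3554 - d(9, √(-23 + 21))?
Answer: 3560 - 22*I*√2 ≈ 3560.0 - 31.113*I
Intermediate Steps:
d(J, x) = -6 + 22*x (d(J, x) = -6 + (21*x + x) = -6 + 22*x)
3554 - d(9, √(-23 + 21)) = 3554 - (-6 + 22*√(-23 + 21)) = 3554 - (-6 + 22*√(-2)) = 3554 - (-6 + 22*(I*√2)) = 3554 - (-6 + 22*I*√2) = 3554 + (6 - 22*I*√2) = 3560 - 22*I*√2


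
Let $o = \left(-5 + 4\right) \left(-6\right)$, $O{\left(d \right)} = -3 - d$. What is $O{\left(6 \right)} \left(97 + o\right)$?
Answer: $-927$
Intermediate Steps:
$o = 6$ ($o = \left(-1\right) \left(-6\right) = 6$)
$O{\left(6 \right)} \left(97 + o\right) = \left(-3 - 6\right) \left(97 + 6\right) = \left(-3 - 6\right) 103 = \left(-9\right) 103 = -927$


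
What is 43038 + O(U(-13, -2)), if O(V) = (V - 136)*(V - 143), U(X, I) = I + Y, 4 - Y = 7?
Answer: 63906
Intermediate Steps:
Y = -3 (Y = 4 - 1*7 = 4 - 7 = -3)
U(X, I) = -3 + I (U(X, I) = I - 3 = -3 + I)
O(V) = (-143 + V)*(-136 + V) (O(V) = (-136 + V)*(-143 + V) = (-143 + V)*(-136 + V))
43038 + O(U(-13, -2)) = 43038 + (19448 + (-3 - 2)**2 - 279*(-3 - 2)) = 43038 + (19448 + (-5)**2 - 279*(-5)) = 43038 + (19448 + 25 + 1395) = 43038 + 20868 = 63906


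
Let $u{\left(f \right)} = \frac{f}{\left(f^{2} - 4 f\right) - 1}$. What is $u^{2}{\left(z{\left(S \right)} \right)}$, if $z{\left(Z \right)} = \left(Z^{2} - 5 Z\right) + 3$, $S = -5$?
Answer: $\frac{2809}{6739216} \approx 0.00041681$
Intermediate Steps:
$z{\left(Z \right)} = 3 + Z^{2} - 5 Z$
$u{\left(f \right)} = \frac{f}{-1 + f^{2} - 4 f}$
$u^{2}{\left(z{\left(S \right)} \right)} = \left(\frac{3 + \left(-5\right)^{2} - -25}{-1 + \left(3 + \left(-5\right)^{2} - -25\right)^{2} - 4 \left(3 + \left(-5\right)^{2} - -25\right)}\right)^{2} = \left(\frac{3 + 25 + 25}{-1 + \left(3 + 25 + 25\right)^{2} - 4 \left(3 + 25 + 25\right)}\right)^{2} = \left(\frac{53}{-1 + 53^{2} - 212}\right)^{2} = \left(\frac{53}{-1 + 2809 - 212}\right)^{2} = \left(\frac{53}{2596}\right)^{2} = \frac{2809}{6739216}$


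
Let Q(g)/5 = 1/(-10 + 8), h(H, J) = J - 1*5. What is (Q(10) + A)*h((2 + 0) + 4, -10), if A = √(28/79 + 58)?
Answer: 75/2 - 15*√364190/79 ≈ -77.085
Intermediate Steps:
h(H, J) = -5 + J (h(H, J) = J - 5 = -5 + J)
Q(g) = -5/2 (Q(g) = 5/(-10 + 8) = 5/(-2) = 5*(-½) = -5/2)
A = √364190/79 (A = √(28*(1/79) + 58) = √(28/79 + 58) = √(4610/79) = √364190/79 ≈ 7.6390)
(Q(10) + A)*h((2 + 0) + 4, -10) = (-5/2 + √364190/79)*(-5 - 10) = (-5/2 + √364190/79)*(-15) = 75/2 - 15*√364190/79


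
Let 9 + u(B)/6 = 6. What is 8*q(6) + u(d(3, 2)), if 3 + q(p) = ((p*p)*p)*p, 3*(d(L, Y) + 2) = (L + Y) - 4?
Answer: 10326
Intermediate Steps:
d(L, Y) = -10/3 + L/3 + Y/3 (d(L, Y) = -2 + ((L + Y) - 4)/3 = -2 + (-4 + L + Y)/3 = -2 + (-4/3 + L/3 + Y/3) = -10/3 + L/3 + Y/3)
q(p) = -3 + p**4 (q(p) = -3 + ((p*p)*p)*p = -3 + (p**2*p)*p = -3 + p**3*p = -3 + p**4)
u(B) = -18 (u(B) = -54 + 6*6 = -54 + 36 = -18)
8*q(6) + u(d(3, 2)) = 8*(-3 + 6**4) - 18 = 8*(-3 + 1296) - 18 = 8*1293 - 18 = 10344 - 18 = 10326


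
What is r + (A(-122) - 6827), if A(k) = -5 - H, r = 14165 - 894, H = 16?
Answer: 6423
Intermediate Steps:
r = 13271
A(k) = -21 (A(k) = -5 - 1*16 = -5 - 16 = -21)
r + (A(-122) - 6827) = 13271 + (-21 - 6827) = 13271 - 6848 = 6423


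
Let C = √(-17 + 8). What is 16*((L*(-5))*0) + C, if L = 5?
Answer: 3*I ≈ 3.0*I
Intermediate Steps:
C = 3*I (C = √(-9) = 3*I ≈ 3.0*I)
16*((L*(-5))*0) + C = 16*((5*(-5))*0) + 3*I = 16*(-25*0) + 3*I = 16*0 + 3*I = 0 + 3*I = 3*I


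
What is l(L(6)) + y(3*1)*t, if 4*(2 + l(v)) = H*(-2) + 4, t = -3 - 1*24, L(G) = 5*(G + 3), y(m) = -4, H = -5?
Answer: 219/2 ≈ 109.50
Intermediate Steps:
L(G) = 15 + 5*G (L(G) = 5*(3 + G) = 15 + 5*G)
t = -27 (t = -3 - 24 = -27)
l(v) = 3/2 (l(v) = -2 + (-5*(-2) + 4)/4 = -2 + (10 + 4)/4 = -2 + (1/4)*14 = -2 + 7/2 = 3/2)
l(L(6)) + y(3*1)*t = 3/2 - 4*(-27) = 3/2 + 108 = 219/2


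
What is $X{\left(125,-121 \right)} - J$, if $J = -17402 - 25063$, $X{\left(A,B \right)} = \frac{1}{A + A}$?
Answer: $\frac{10616251}{250} \approx 42465.0$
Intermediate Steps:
$X{\left(A,B \right)} = \frac{1}{2 A}$
$J = -42465$ ($J = -17402 - 25063 = -42465$)
$X{\left(125,-121 \right)} - J = \frac{1}{2 \cdot 125} - -42465 = \frac{1}{2} \cdot \frac{1}{125} + 42465 = \frac{1}{250} + 42465 = \frac{10616251}{250}$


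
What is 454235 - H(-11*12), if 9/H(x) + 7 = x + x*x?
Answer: 7851451966/17285 ≈ 4.5424e+5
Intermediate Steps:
H(x) = 9/(-7 + x + x²) (H(x) = 9/(-7 + (x + x*x)) = 9/(-7 + (x + x²)) = 9/(-7 + x + x²))
454235 - H(-11*12) = 454235 - 9/(-7 - 11*12 + (-11*12)²) = 454235 - 9/(-7 - 132 + (-132)²) = 454235 - 9/(-7 - 132 + 17424) = 454235 - 9/17285 = 7851451966/17285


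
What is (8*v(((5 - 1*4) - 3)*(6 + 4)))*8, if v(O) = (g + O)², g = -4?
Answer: 36864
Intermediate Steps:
v(O) = (-4 + O)²
(8*v(((5 - 1*4) - 3)*(6 + 4)))*8 = (8*(-4 + ((5 - 1*4) - 3)*(6 + 4))²)*8 = (8*(-4 + ((5 - 4) - 3)*10)²)*8 = (8*(-4 + (1 - 3)*10)²)*8 = (8*(-4 - 2*10)²)*8 = (8*(-4 - 20)²)*8 = (8*(-24)²)*8 = (8*576)*8 = 4608*8 = 36864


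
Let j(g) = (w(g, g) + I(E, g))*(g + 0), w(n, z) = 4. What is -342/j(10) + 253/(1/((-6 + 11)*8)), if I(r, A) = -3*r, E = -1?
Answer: 354029/35 ≈ 10115.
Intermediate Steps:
j(g) = 7*g (j(g) = (4 - 3*(-1))*(g + 0) = (4 + 3)*g = 7*g)
-342/j(10) + 253/(1/((-6 + 11)*8)) = -342/(7*10) + 253/(1/((-6 + 11)*8)) = -342/70 + 253/(1/(5*8)) = -342*1/70 + 253/(1/40) = -171/35 + 253/(1/40) = -171/35 + 253*40 = -171/35 + 10120 = 354029/35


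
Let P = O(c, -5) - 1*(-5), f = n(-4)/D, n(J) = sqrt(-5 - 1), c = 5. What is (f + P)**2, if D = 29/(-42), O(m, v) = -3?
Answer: -7220/841 - 168*I*sqrt(6)/29 ≈ -8.585 - 14.19*I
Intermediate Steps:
n(J) = I*sqrt(6) (n(J) = sqrt(-6) = I*sqrt(6))
D = -29/42 (D = 29*(-1/42) = -29/42 ≈ -0.69048)
f = -42*I*sqrt(6)/29 (f = (I*sqrt(6))/(-29/42) = (I*sqrt(6))*(-42/29) = -42*I*sqrt(6)/29 ≈ -3.5475*I)
P = 2 (P = -3 - 1*(-5) = -3 + 5 = 2)
(f + P)**2 = (-42*I*sqrt(6)/29 + 2)**2 = (2 - 42*I*sqrt(6)/29)**2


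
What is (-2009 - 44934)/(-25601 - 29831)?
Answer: 3611/4264 ≈ 0.84686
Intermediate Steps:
(-2009 - 44934)/(-25601 - 29831) = -46943/(-55432) = -46943*(-1/55432) = 3611/4264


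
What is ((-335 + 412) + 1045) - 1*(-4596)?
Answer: 5718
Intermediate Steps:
((-335 + 412) + 1045) - 1*(-4596) = (77 + 1045) + 4596 = 1122 + 4596 = 5718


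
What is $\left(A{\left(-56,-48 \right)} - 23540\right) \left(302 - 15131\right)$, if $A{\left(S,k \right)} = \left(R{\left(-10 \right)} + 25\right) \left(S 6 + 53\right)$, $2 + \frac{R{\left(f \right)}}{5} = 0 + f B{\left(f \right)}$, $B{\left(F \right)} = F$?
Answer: $2510327265$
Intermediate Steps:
$R{\left(f \right)} = -10 + 5 f^{2}$ ($R{\left(f \right)} = -10 + 5 \left(0 + f f\right) = -10 + 5 \left(0 + f^{2}\right) = -10 + 5 f^{2}$)
$A{\left(S,k \right)} = 27295 + 3090 S$ ($A{\left(S,k \right)} = \left(\left(-10 + 5 \left(-10\right)^{2}\right) + 25\right) \left(S 6 + 53\right) = \left(\left(-10 + 5 \cdot 100\right) + 25\right) \left(6 S + 53\right) = \left(\left(-10 + 500\right) + 25\right) \left(53 + 6 S\right) = \left(490 + 25\right) \left(53 + 6 S\right) = 515 \left(53 + 6 S\right) = 27295 + 3090 S$)
$\left(A{\left(-56,-48 \right)} - 23540\right) \left(302 - 15131\right) = \left(\left(27295 + 3090 \left(-56\right)\right) - 23540\right) \left(302 - 15131\right) = \left(\left(27295 - 173040\right) - 23540\right) \left(-14829\right) = \left(-145745 - 23540\right) \left(-14829\right) = \left(-169285\right) \left(-14829\right) = 2510327265$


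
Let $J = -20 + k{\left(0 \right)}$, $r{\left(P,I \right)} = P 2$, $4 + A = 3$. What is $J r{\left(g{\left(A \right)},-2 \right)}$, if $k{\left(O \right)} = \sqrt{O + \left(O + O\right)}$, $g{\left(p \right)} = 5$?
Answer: $-200$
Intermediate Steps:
$A = -1$ ($A = -4 + 3 = -1$)
$r{\left(P,I \right)} = 2 P$
$k{\left(O \right)} = \sqrt{3} \sqrt{O}$ ($k{\left(O \right)} = \sqrt{O + 2 O} = \sqrt{3 O} = \sqrt{3} \sqrt{O}$)
$J = -20$ ($J = -20 + \sqrt{3} \sqrt{0} = -20 + \sqrt{3} \cdot 0 = -20 + 0 = -20$)
$J r{\left(g{\left(A \right)},-2 \right)} = - 20 \cdot 2 \cdot 5 = \left(-20\right) 10 = -200$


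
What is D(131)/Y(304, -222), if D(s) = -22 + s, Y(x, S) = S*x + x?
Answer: -109/67184 ≈ -0.0016224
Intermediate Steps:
Y(x, S) = x + S*x
D(131)/Y(304, -222) = (-22 + 131)/((304*(1 - 222))) = 109/((304*(-221))) = 109/(-67184) = 109*(-1/67184) = -109/67184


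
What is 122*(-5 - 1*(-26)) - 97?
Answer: 2465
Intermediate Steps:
122*(-5 - 1*(-26)) - 97 = 122*(-5 + 26) - 97 = 122*21 - 97 = 2562 - 97 = 2465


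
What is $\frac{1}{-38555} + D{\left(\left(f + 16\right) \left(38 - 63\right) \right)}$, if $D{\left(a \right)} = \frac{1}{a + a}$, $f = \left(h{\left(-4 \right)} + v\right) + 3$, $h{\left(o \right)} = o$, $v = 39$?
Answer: $- \frac{8251}{20819700} \approx -0.00039631$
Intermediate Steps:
$f = 38$ ($f = \left(-4 + 39\right) + 3 = 35 + 3 = 38$)
$D{\left(a \right)} = \frac{1}{2 a}$
$\frac{1}{-38555} + D{\left(\left(f + 16\right) \left(38 - 63\right) \right)} = \frac{1}{-38555} + \frac{1}{2 \left(38 + 16\right) \left(38 - 63\right)} = - \frac{1}{38555} + \frac{1}{2 \cdot 54 \left(-25\right)} = - \frac{1}{38555} + \frac{1}{2 \left(-1350\right)} = - \frac{1}{38555} + \frac{1}{2} \left(- \frac{1}{1350}\right) = - \frac{1}{38555} - \frac{1}{2700} = - \frac{8251}{20819700}$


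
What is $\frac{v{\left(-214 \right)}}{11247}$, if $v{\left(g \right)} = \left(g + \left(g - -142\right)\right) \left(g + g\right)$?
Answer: $\frac{122408}{11247} \approx 10.884$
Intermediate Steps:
$v{\left(g \right)} = 2 g \left(142 + 2 g\right)$ ($v{\left(g \right)} = \left(g + \left(g + 142\right)\right) 2 g = \left(g + \left(142 + g\right)\right) 2 g = \left(142 + 2 g\right) 2 g = 2 g \left(142 + 2 g\right)$)
$\frac{v{\left(-214 \right)}}{11247} = \frac{4 \left(-214\right) \left(71 - 214\right)}{11247} = 4 \left(-214\right) \left(-143\right) \frac{1}{11247} = 122408 \cdot \frac{1}{11247} = \frac{122408}{11247}$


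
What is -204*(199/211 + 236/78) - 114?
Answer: -2533514/2743 ≈ -923.63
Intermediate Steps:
-204*(199/211 + 236/78) - 114 = -204*(199*(1/211) + 236*(1/78)) - 114 = -204*(199/211 + 118/39) - 114 = -204*32659/8229 - 114 = -2220812/2743 - 114 = -2533514/2743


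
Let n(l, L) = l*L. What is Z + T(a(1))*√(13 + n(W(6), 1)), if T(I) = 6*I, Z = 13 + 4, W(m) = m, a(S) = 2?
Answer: 17 + 12*√19 ≈ 69.307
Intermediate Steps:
Z = 17
n(l, L) = L*l
Z + T(a(1))*√(13 + n(W(6), 1)) = 17 + (6*2)*√(13 + 1*6) = 17 + 12*√(13 + 6) = 17 + 12*√19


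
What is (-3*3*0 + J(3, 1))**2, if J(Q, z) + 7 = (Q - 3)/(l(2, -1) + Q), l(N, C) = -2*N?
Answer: 49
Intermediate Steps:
J(Q, z) = -7 + (-3 + Q)/(-4 + Q) (J(Q, z) = -7 + (Q - 3)/(-2*2 + Q) = -7 + (-3 + Q)/(-4 + Q))
(-3*3*0 + J(3, 1))**2 = (-3*3*0 + (25 - 6*3)/(-4 + 3))**2 = (-9*0 + (25 - 18)/(-1))**2 = (0 - 1*7)**2 = (0 - 7)**2 = (-7)**2 = 49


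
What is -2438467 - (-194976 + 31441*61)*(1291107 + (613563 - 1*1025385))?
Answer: -1514944547092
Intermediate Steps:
-2438467 - (-194976 + 31441*61)*(1291107 + (613563 - 1*1025385)) = -2438467 - (-194976 + 1917901)*(1291107 + (613563 - 1025385)) = -2438467 - 1722925*(1291107 - 411822) = -2438467 - 1722925*879285 = -2438467 - 1*1514942108625 = -2438467 - 1514942108625 = -1514944547092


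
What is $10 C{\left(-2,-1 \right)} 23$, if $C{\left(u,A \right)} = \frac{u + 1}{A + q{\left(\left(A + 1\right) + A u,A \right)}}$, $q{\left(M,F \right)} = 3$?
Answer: $-115$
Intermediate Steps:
$C{\left(u,A \right)} = \frac{1 + u}{3 + A}$ ($C{\left(u,A \right)} = \frac{u + 1}{A + 3} = \frac{1 + u}{3 + A}$)
$10 C{\left(-2,-1 \right)} 23 = 10 \frac{1 - 2}{3 - 1} \cdot 23 = 10 \cdot \frac{1}{2} \left(-1\right) 23 = 10 \left(- \frac{1}{2}\right) 23 = \left(-5\right) 23 = -115$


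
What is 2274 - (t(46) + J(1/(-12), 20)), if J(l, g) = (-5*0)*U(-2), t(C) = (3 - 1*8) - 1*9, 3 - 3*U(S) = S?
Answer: 2288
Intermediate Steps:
U(S) = 1 - S/3
t(C) = -14 (t(C) = (3 - 8) - 9 = -5 - 9 = -14)
J(l, g) = 0 (J(l, g) = (-5*0)*(1 - ⅓*(-2)) = 0*(1 + ⅔) = 0*(5/3) = 0)
2274 - (t(46) + J(1/(-12), 20)) = 2274 - (-14 + 0) = 2274 - 1*(-14) = 2274 + 14 = 2288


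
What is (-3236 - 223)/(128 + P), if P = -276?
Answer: 3459/148 ≈ 23.372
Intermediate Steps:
(-3236 - 223)/(128 + P) = (-3236 - 223)/(128 - 276) = -3459/(-148) = -3459*(-1/148) = 3459/148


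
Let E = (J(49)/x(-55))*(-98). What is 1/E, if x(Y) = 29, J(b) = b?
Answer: -29/4802 ≈ -0.0060392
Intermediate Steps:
E = -4802/29 (E = (49/29)*(-98) = -4802/29 ≈ -165.59)
1/E = 1/(-4802/29) = -29/4802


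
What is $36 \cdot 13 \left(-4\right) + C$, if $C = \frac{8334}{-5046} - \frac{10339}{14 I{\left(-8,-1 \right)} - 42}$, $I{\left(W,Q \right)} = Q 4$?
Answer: $- \frac{2974031}{1682} \approx -1768.2$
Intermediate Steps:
$I{\left(W,Q \right)} = 4 Q$
$C = \frac{174673}{1682}$ ($C = \frac{8334}{-5046} - \frac{10339}{14 \cdot 4 \left(-1\right) - 42} = 8334 \left(- \frac{1}{5046}\right) - \frac{10339}{14 \left(-4\right) - 42} = - \frac{1389}{841} - \frac{10339}{-56 - 42} = - \frac{1389}{841} - \frac{10339}{-98} = - \frac{1389}{841} - - \frac{211}{2} = - \frac{1389}{841} + \frac{211}{2} = \frac{174673}{1682} \approx 103.85$)
$36 \cdot 13 \left(-4\right) + C = 36 \cdot 13 \left(-4\right) + \frac{174673}{1682} = 468 \left(-4\right) + \frac{174673}{1682} = -1872 + \frac{174673}{1682} = - \frac{2974031}{1682}$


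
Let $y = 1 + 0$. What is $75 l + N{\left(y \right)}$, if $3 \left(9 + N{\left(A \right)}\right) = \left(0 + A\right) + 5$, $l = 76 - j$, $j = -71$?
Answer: $11018$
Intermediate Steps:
$l = 147$ ($l = 76 - -71 = 76 + 71 = 147$)
$y = 1$
$N{\left(A \right)} = - \frac{22}{3} + \frac{A}{3}$ ($N{\left(A \right)} = -9 + \frac{\left(0 + A\right) + 5}{3} = -9 + \frac{A + 5}{3} = -9 + \frac{5 + A}{3} = -9 + \left(\frac{5}{3} + \frac{A}{3}\right) = - \frac{22}{3} + \frac{A}{3}$)
$75 l + N{\left(y \right)} = 75 \cdot 147 + \left(- \frac{22}{3} + \frac{1}{3} \cdot 1\right) = 11025 + \left(- \frac{22}{3} + \frac{1}{3}\right) = 11025 - 7 = 11018$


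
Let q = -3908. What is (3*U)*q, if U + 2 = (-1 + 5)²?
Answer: -164136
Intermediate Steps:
U = 14 (U = -2 + (-1 + 5)² = -2 + 4² = -2 + 16 = 14)
(3*U)*q = (3*14)*(-3908) = 42*(-3908) = -164136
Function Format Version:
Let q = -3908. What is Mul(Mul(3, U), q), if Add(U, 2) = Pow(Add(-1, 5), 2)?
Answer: -164136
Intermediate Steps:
U = 14 (U = Add(-2, Pow(Add(-1, 5), 2)) = Add(-2, Pow(4, 2)) = Add(-2, 16) = 14)
Mul(Mul(3, U), q) = Mul(Mul(3, 14), -3908) = Mul(42, -3908) = -164136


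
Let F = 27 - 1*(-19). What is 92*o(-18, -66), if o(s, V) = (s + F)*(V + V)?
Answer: -340032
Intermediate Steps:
F = 46 (F = 27 + 19 = 46)
o(s, V) = 2*V*(46 + s) (o(s, V) = (s + 46)*(V + V) = (46 + s)*(2*V) = 2*V*(46 + s))
92*o(-18, -66) = 92*(2*(-66)*(46 - 18)) = 92*(2*(-66)*28) = 92*(-3696) = -340032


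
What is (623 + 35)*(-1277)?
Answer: -840266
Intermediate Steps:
(623 + 35)*(-1277) = 658*(-1277) = -840266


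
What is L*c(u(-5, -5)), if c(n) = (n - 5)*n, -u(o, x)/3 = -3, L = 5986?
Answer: 215496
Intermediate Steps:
u(o, x) = 9 (u(o, x) = -3*(-3) = 9)
c(n) = n*(-5 + n) (c(n) = (-5 + n)*n = n*(-5 + n))
L*c(u(-5, -5)) = 5986*(9*(-5 + 9)) = 5986*(9*4) = 5986*36 = 215496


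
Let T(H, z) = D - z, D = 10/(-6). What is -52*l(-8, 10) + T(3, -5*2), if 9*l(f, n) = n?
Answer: -445/9 ≈ -49.444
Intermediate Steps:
D = -5/3 (D = 10*(-⅙) = -5/3 ≈ -1.6667)
l(f, n) = n/9
T(H, z) = -5/3 - z
-52*l(-8, 10) + T(3, -5*2) = -52*10/9 + (-5/3 - (-5)*2) = -52*10/9 + (-5/3 - 1*(-10)) = -520/9 + (-5/3 + 10) = -520/9 + 25/3 = -445/9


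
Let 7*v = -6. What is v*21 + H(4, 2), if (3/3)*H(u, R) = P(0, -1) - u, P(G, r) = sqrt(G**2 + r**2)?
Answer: -21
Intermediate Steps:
v = -6/7 (v = (1/7)*(-6) = -6/7 ≈ -0.85714)
H(u, R) = 1 - u (H(u, R) = sqrt(0**2 + (-1)**2) - u = sqrt(0 + 1) - u = sqrt(1) - u = 1 - u)
v*21 + H(4, 2) = -6/7*21 + (1 - 1*4) = -18 + (1 - 4) = -18 - 3 = -21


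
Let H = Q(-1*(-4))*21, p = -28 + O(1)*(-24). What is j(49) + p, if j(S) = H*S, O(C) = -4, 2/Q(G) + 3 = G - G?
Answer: -618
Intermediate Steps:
Q(G) = -⅔ (Q(G) = 2/(-3 + (G - G)) = 2/(-3 + 0) = 2/(-3) = 2*(-⅓) = -⅔)
p = 68 (p = -28 - 4*(-24) = -28 + 96 = 68)
H = -14 (H = -⅔*21 = -14)
j(S) = -14*S
j(49) + p = -14*49 + 68 = -686 + 68 = -618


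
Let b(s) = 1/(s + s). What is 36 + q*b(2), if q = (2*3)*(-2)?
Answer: 33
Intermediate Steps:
b(s) = 1/(2*s)
q = -12 (q = 6*(-2) = -12)
36 + q*b(2) = 36 - 6/2 = 36 - 12*¼ = 36 - 3 = 33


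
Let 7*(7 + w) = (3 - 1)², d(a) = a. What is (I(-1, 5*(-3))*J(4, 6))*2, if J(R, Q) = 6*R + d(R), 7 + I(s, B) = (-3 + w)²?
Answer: 32104/7 ≈ 4586.3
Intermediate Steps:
w = -45/7 (w = -7 + (3 - 1)²/7 = -7 + (⅐)*2² = -7 + (⅐)*4 = -7 + 4/7 = -45/7 ≈ -6.4286)
I(s, B) = 4013/49 (I(s, B) = -7 + (-3 - 45/7)² = -7 + (-66/7)² = -7 + 4356/49 = 4013/49)
J(R, Q) = 7*R (J(R, Q) = 6*R + R = 7*R)
(I(-1, 5*(-3))*J(4, 6))*2 = (4013*(7*4)/49)*2 = ((4013/49)*28)*2 = (16052/7)*2 = 32104/7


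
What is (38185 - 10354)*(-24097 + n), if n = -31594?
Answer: -1549936221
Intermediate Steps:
(38185 - 10354)*(-24097 + n) = (38185 - 10354)*(-24097 - 31594) = 27831*(-55691) = -1549936221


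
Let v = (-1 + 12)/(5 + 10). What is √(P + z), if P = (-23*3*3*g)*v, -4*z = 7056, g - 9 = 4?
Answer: I*√93435/5 ≈ 61.134*I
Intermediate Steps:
g = 13 (g = 9 + 4 = 13)
z = -1764 (z = -¼*7056 = -1764)
v = 11/15 ≈ 0.73333
P = -9867/5 (P = -23*3*3*13*(11/15) = -207*13*(11/15) = -23*117*(11/15) = -2691*11/15 = -9867/5 ≈ -1973.4)
√(P + z) = √(-9867/5 - 1764) = √(-18687/5) = I*√93435/5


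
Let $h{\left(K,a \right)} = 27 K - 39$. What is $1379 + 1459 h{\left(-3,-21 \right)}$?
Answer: $-173701$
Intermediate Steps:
$h{\left(K,a \right)} = -39 + 27 K$
$1379 + 1459 h{\left(-3,-21 \right)} = 1379 + 1459 \left(-39 + 27 \left(-3\right)\right) = 1379 + 1459 \left(-39 - 81\right) = 1379 + 1459 \left(-120\right) = 1379 - 175080 = -173701$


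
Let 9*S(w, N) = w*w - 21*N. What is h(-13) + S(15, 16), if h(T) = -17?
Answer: -88/3 ≈ -29.333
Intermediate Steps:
S(w, N) = -7*N/3 + w²/9 (S(w, N) = (w*w - 21*N)/9 = (w² - 21*N)/9 = -7*N/3 + w²/9)
h(-13) + S(15, 16) = -17 + (-7/3*16 + (⅑)*15²) = -17 + (-112/3 + (⅑)*225) = -17 + (-112/3 + 25) = -17 - 37/3 = -88/3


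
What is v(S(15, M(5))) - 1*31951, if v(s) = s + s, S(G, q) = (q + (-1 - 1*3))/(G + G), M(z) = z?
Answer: -479264/15 ≈ -31951.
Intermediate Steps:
S(G, q) = (-4 + q)/(2*G) (S(G, q) = (q + (-1 - 3))/((2*G)) = (q - 4)*(1/(2*G)) = (-4 + q)*(1/(2*G)) = (-4 + q)/(2*G))
v(s) = 2*s
v(S(15, M(5))) - 1*31951 = 2*((½)*(-4 + 5)/15) - 1*31951 = 2*((½)*(1/15)*1) - 31951 = 2*(1/30) - 31951 = 1/15 - 31951 = -479264/15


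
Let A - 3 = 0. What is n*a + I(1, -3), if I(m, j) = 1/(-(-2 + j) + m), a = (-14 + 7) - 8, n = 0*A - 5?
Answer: 451/6 ≈ 75.167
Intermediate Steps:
A = 3 (A = 3 + 0 = 3)
n = -5 (n = 0*3 - 5 = 0 - 5 = -5)
a = -15 (a = -7 - 8 = -15)
I(m, j) = 1/(2 + m - j) (I(m, j) = 1/((2 - j) + m) = 1/(2 + m - j))
n*a + I(1, -3) = -5*(-15) + 1/(2 + 1 - 1*(-3)) = 75 + 1/(2 + 1 + 3) = 75 + 1/6 = 451/6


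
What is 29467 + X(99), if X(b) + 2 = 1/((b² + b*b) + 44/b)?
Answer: 5198274239/176422 ≈ 29465.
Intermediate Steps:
X(b) = -2 + 1/(2*b² + 44/b) (X(b) = -2 + 1/((b² + b*b) + 44/b) = -2 + 1/((b² + b²) + 44/b) = -2 + 1/(2*b² + 44/b))
29467 + X(99) = 29467 + (-88 + 99 - 4*99³)/(2*(22 + 99³)) = 29467 + (-88 + 99 - 4*970299)/(2*(22 + 970299)) = 29467 + (½)*(-88 + 99 - 3881196)/970321 = 29467 + (½)*(1/970321)*(-3881185) = 29467 - 352835/176422 = 5198274239/176422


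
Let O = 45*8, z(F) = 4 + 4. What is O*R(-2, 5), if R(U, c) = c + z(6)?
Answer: 4680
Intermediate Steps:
z(F) = 8
R(U, c) = 8 + c (R(U, c) = c + 8 = 8 + c)
O = 360
O*R(-2, 5) = 360*(8 + 5) = 360*13 = 4680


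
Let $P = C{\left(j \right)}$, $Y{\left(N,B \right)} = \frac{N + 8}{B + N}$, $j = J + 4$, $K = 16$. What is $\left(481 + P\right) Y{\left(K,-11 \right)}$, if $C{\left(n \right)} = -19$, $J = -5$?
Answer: $\frac{11088}{5} \approx 2217.6$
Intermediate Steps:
$j = -1$ ($j = -5 + 4 = -1$)
$Y{\left(N,B \right)} = \frac{8 + N}{B + N}$
$P = -19$
$\left(481 + P\right) Y{\left(K,-11 \right)} = \left(481 - 19\right) \frac{8 + 16}{-11 + 16} = 462 \cdot \frac{1}{5} \cdot 24 = 462 \cdot \frac{24}{5} = \frac{11088}{5}$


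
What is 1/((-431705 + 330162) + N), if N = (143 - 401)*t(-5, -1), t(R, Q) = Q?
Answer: -1/101285 ≈ -9.8731e-6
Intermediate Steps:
N = 258 (N = (143 - 401)*(-1) = -258*(-1) = 258)
1/((-431705 + 330162) + N) = 1/((-431705 + 330162) + 258) = 1/(-101543 + 258) = 1/(-101285) = -1/101285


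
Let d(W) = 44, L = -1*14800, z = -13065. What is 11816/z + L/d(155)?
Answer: -48470476/143715 ≈ -337.27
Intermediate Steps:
L = -14800
11816/z + L/d(155) = 11816/(-13065) - 14800/44 = 11816*(-1/13065) - 14800*1/44 = -11816/13065 - 3700/11 = -48470476/143715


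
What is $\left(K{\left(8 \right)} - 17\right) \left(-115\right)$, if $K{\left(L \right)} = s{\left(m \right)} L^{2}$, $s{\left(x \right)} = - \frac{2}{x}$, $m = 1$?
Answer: $16675$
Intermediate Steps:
$K{\left(L \right)} = - 2 L^{2}$ ($K{\left(L \right)} = - \frac{2}{1} L^{2} = \left(-2\right) 1 L^{2} = - 2 L^{2}$)
$\left(K{\left(8 \right)} - 17\right) \left(-115\right) = \left(- 2 \cdot 8^{2} - 17\right) \left(-115\right) = \left(\left(-2\right) 64 - 17\right) \left(-115\right) = \left(-128 - 17\right) \left(-115\right) = \left(-145\right) \left(-115\right) = 16675$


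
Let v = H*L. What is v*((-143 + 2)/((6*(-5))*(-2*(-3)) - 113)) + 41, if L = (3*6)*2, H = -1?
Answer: 6937/293 ≈ 23.676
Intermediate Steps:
L = 36 (L = 18*2 = 36)
v = -36 (v = -1*36 = -36)
v*((-143 + 2)/((6*(-5))*(-2*(-3)) - 113)) + 41 = -36*(-143 + 2)/((6*(-5))*(-2*(-3)) - 113) + 41 = -(-5076)/(-30*6 - 113) + 41 = -(-5076)/(-180 - 113) + 41 = -(-5076)/(-293) + 41 = -(-5076)*(-1)/293 + 41 = -36*141/293 + 41 = -5076/293 + 41 = 6937/293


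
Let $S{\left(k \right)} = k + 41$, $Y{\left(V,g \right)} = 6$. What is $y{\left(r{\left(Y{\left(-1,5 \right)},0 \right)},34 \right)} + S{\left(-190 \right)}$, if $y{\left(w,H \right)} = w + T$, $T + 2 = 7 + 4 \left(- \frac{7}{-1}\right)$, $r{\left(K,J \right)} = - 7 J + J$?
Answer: $-116$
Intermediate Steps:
$S{\left(k \right)} = 41 + k$
$r{\left(K,J \right)} = - 6 J$
$T = 33$ ($T = -2 + \left(7 + 4 \left(- \frac{7}{-1}\right)\right) = -2 + \left(7 + 4 \left(\left(-7\right) \left(-1\right)\right)\right) = -2 + \left(7 + 4 \cdot 7\right) = -2 + \left(7 + 28\right) = -2 + 35 = 33$)
$y{\left(w,H \right)} = 33 + w$ ($y{\left(w,H \right)} = w + 33 = 33 + w$)
$y{\left(r{\left(Y{\left(-1,5 \right)},0 \right)},34 \right)} + S{\left(-190 \right)} = \left(33 - 0\right) + \left(41 - 190\right) = \left(33 + 0\right) - 149 = 33 - 149 = -116$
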